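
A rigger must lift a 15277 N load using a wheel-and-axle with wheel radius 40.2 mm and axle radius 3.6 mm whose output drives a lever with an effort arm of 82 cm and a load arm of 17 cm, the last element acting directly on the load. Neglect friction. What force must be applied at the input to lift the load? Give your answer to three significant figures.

284 N

Wheel-and-axle MA = R/r = 40.2/3.6 = 11.167.
Lever MA = effort arm / load arm = 82/17 = 4.8235.
Combined ideal MA = 11.167 × 4.8235 = 53.863.
Effort = load / MA = 15277 / 53.863 = 283.63 N.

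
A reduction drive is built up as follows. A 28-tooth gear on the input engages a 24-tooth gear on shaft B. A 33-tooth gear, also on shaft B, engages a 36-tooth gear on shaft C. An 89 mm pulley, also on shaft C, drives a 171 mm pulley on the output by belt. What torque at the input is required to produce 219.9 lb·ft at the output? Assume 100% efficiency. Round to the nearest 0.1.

Overall ratio R = 0.85714 × 1.0909 × 1.9213 = 1.7966.
Input torque = output torque / R = 219.9 / 1.7966 = 122.4 lb·ft.

122.4 lb·ft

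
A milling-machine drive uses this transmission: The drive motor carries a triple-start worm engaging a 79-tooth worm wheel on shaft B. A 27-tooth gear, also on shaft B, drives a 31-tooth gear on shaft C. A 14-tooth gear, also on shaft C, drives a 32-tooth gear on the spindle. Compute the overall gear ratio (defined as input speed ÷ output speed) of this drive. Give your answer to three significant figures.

69.1

Each stage contributes driven/driver: worm 79/3 = 26.333, gear mesh 31/27 = 1.1481, gear mesh 32/14 = 2.2857.
Overall: 26.333 × 1.1481 × 2.2857 = 69.108.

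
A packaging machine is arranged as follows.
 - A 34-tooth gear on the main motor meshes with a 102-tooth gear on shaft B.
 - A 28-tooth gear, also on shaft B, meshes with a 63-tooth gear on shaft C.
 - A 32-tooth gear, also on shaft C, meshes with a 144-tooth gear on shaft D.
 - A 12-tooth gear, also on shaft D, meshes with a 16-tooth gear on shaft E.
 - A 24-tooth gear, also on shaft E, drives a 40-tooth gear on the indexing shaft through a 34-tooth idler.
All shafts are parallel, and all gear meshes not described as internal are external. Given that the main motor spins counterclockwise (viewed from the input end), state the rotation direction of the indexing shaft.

counterclockwise

the main motor → shaft B: external mesh, 1 reversal → CW.
shaft B → shaft C: external mesh, 1 reversal → CCW.
shaft C → shaft D: external mesh, 1 reversal → CW.
shaft D → shaft E: external mesh, 1 reversal → CCW.
shaft E → the indexing shaft: driver → idler → driven is 2 external meshes, 2 reversals → CCW.
6 reversals in total — an even number — so the indexing shaft turns the same way as the main motor.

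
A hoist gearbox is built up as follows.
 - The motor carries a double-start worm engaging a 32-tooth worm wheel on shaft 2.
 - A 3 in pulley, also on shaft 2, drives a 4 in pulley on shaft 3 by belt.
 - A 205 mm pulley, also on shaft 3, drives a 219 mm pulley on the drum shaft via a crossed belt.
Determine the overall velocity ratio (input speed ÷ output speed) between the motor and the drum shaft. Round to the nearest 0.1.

Each stage contributes driven/driver: worm 32/2 = 16, belt 4/3 = 1.3333, belt 219/205 = 1.0683.
Overall: 16 × 1.3333 × 1.0683 = 22.79.

22.8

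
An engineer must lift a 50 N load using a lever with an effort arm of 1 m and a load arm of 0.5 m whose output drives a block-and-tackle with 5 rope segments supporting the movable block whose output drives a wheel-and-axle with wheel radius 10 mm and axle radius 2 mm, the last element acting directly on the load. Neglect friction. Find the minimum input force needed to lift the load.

1 N

Lever MA = effort arm / load arm = 1/0.5 = 2.
Block-and-tackle MA = number of supporting rope parts = 5.
Wheel-and-axle MA = R/r = 10/2 = 5.
Combined ideal MA = 2 × 5 × 5 = 50.
Effort = load / MA = 50 / 50 = 1 N.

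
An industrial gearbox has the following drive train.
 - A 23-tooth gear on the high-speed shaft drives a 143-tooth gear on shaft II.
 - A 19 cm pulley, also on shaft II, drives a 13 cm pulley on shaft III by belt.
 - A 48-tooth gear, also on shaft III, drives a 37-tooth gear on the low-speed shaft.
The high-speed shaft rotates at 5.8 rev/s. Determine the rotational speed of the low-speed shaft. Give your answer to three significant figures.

1.77 rev/s

gear mesh 143/23 = 6.2174 → 5.8/6.2174 = 0.93287 rev/s
belt 13/19 = 0.68421 → 0.93287/0.68421 = 1.3634 rev/s
gear mesh 37/48 = 0.77083 → 1.3634/0.77083 = 1.7688 rev/s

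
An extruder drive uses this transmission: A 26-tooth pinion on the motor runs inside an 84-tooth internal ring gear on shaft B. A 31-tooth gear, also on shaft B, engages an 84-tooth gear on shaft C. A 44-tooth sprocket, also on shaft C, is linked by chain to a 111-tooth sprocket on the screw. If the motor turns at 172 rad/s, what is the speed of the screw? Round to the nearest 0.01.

7.79 rad/s

internal gear 84/26 = 3.2308 → 172/3.2308 = 53.238 rad/s
gear mesh 84/31 = 2.7097 → 53.238/2.7097 = 19.647 rad/s
chain 111/44 = 2.5227 → 19.647/2.5227 = 7.7882 rad/s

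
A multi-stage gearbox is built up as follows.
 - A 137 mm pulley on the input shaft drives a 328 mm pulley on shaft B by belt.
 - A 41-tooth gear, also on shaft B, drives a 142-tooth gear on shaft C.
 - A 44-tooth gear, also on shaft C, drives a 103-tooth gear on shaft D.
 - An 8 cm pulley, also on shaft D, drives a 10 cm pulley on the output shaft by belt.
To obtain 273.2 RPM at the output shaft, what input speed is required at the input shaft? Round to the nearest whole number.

6629 RPM

Overall ratio R = 2.3942 × 3.4634 × 2.3409 × 1.25 = 24.263.
Required input speed = output speed × R = 273.2 × 24.263 = 6628.8 RPM.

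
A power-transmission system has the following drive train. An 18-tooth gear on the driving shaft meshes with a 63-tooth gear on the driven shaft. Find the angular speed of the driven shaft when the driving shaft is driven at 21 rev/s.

the driving shaft → the driven shaft (gear mesh, 63/18): 21 ÷ 3.5 = 6 rev/s

6 rev/s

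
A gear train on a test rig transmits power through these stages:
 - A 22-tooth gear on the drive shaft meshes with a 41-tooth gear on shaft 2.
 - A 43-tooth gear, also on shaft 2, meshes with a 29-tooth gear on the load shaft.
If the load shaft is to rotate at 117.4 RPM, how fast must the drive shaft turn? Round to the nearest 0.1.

Overall ratio R = 1.8636 × 0.67442 = 1.2569.
Required input speed = output speed × R = 117.4 × 1.2569 = 147.56 RPM.

147.6 RPM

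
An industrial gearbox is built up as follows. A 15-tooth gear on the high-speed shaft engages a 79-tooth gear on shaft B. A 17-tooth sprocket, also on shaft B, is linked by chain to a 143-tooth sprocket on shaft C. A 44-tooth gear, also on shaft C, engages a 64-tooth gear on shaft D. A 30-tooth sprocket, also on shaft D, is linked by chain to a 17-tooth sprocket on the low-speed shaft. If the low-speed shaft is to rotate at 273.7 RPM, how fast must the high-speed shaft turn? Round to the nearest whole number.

Overall ratio R = 5.2667 × 8.4118 × 1.4545 × 0.56667 = 36.516.
Required input speed = output speed × R = 273.7 × 36.516 = 9994.3 RPM.

9994 RPM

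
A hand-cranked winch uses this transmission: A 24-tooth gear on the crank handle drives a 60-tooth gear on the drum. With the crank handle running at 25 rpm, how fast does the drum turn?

gear mesh 60/24 = 2.5 → 25/2.5 = 10 rpm

10 rpm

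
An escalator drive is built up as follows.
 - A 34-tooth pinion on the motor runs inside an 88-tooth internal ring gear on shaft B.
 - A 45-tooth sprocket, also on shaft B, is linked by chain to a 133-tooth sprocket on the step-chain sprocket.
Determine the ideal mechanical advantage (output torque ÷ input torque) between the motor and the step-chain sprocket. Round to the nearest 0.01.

Each stage contributes driven/driver: internal gear 88/34 = 2.5882, chain 133/45 = 2.9556.
Overall: 2.5882 × 2.9556 = 7.6497.

7.65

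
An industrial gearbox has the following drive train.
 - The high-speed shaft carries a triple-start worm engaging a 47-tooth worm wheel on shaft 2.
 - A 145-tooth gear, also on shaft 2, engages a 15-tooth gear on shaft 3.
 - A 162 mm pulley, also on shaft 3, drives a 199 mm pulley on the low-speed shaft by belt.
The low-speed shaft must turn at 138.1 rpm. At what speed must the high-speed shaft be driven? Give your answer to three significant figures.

275 rpm

Overall ratio R = 15.667 × 0.10345 × 1.2284 = 1.9908.
Required input speed = output speed × R = 138.1 × 1.9908 = 274.94 rpm.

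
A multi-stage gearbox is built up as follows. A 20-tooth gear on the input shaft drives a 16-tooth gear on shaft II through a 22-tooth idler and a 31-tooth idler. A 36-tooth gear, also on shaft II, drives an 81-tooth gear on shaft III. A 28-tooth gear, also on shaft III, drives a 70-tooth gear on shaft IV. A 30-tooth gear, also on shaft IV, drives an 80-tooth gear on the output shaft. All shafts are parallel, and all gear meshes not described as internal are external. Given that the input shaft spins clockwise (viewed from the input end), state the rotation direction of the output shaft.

clockwise

the input shaft → shaft II: driver → idler → idler → driven is 3 external meshes, 3 reversals → CCW.
shaft II → shaft III: external mesh, 1 reversal → CW.
shaft III → shaft IV: external mesh, 1 reversal → CCW.
shaft IV → the output shaft: external mesh, 1 reversal → CW.
6 reversals in total — an even number — so the output shaft turns the same way as the input shaft.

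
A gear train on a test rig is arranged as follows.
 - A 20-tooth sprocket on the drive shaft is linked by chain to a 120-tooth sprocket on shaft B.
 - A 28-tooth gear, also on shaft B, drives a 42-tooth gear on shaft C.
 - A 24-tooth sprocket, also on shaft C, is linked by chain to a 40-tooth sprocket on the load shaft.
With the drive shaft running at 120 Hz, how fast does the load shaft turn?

the drive shaft → shaft B (chain, 120/20): 120 ÷ 6 = 20 Hz
shaft B → shaft C (gear mesh, 42/28): 20 ÷ 1.5 = 13.333 Hz
shaft C → the load shaft (chain, 40/24): 13.333 ÷ 1.6667 = 8 Hz

8 Hz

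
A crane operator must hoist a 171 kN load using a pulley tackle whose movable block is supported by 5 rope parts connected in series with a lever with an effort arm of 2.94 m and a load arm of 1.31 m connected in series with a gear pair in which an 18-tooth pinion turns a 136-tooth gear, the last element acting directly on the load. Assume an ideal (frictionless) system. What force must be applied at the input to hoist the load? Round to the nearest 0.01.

Block-and-tackle MA = number of supporting rope parts = 5.
Lever MA = effort arm / load arm = 2.94/1.31 = 2.2443.
Gear pair MA = 136/18 = 7.5556.
Combined ideal MA = 5 × 2.2443 × 7.5556 = 84.784.
Effort = load / MA = 171 / 84.784 = 2.0169 kN.

2.02 kN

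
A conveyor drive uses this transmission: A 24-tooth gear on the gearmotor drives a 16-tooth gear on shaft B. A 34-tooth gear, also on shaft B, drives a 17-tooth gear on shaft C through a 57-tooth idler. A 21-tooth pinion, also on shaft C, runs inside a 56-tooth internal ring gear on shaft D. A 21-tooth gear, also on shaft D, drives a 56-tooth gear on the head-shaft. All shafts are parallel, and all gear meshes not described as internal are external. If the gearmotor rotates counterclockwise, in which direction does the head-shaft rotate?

the gearmotor → shaft B: external mesh, 1 reversal → CW.
shaft B → shaft C: driver → idler → driven is 2 external meshes, 2 reversals → CW.
shaft C → shaft D: internal mesh, same direction → CW.
shaft D → the head-shaft: external mesh, 1 reversal → CCW.
4 reversals in total — an even number — so the head-shaft turns the same way as the gearmotor.

counterclockwise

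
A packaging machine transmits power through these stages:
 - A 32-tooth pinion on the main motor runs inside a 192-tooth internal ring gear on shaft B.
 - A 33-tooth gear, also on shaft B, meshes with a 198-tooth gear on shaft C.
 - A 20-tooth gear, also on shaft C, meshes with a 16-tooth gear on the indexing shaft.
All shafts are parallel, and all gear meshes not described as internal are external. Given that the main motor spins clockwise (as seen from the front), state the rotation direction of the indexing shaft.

clockwise

the main motor → shaft B: internal mesh, same direction → CW.
shaft B → shaft C: external mesh, 1 reversal → CCW.
shaft C → the indexing shaft: external mesh, 1 reversal → CW.
2 reversals in total — an even number — so the indexing shaft turns the same way as the main motor.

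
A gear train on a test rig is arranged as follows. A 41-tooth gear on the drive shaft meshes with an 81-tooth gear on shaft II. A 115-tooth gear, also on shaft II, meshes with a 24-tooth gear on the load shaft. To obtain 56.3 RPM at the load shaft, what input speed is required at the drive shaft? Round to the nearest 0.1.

23.2 RPM

Overall ratio R = 1.9756 × 0.2087 = 0.4123.
Required input speed = output speed × R = 56.3 × 0.4123 = 23.213 RPM.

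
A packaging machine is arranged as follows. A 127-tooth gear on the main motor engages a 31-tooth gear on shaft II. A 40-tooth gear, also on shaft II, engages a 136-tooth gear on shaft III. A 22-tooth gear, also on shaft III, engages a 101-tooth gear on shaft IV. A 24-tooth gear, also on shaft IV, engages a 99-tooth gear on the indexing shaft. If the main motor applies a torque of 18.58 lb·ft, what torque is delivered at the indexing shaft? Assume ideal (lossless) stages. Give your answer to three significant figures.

Gear mesh: ratio = 31/127 = 0.24409; torque at shaft II = 18.58 × 0.24409 = 4.5353 lb·ft.
Gear mesh: ratio = 136/40 = 3.4; torque at shaft III = 4.5353 × 3.4 = 15.42 lb·ft.
Gear mesh: ratio = 101/22 = 4.5909; torque at shaft IV = 15.42 × 4.5909 = 70.792 lb·ft.
Gear mesh: ratio = 99/24 = 4.125; torque at the indexing shaft = 70.792 × 4.125 = 292.02 lb·ft.

292 lb·ft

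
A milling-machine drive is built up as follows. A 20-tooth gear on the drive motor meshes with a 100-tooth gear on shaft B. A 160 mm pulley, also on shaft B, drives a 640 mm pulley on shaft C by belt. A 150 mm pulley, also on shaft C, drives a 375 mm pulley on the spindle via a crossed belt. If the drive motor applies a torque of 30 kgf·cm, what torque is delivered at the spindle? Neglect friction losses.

After the gear mesh (100/20): 30 × 5 = 150 kgf·cm
After the belt (640/160): 150 × 4 = 600 kgf·cm
After the belt (375/150): 600 × 2.5 = 1500 kgf·cm

1500 kgf·cm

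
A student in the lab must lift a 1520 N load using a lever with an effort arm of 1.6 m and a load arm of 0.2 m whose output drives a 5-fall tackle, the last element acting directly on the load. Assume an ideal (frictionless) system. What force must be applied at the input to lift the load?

Lever MA = effort arm / load arm = 1.6/0.2 = 8.
Block-and-tackle MA = number of supporting rope parts = 5.
Combined ideal MA = 8 × 5 = 40.
Effort = load / MA = 1520 / 40 = 38 N.

38 N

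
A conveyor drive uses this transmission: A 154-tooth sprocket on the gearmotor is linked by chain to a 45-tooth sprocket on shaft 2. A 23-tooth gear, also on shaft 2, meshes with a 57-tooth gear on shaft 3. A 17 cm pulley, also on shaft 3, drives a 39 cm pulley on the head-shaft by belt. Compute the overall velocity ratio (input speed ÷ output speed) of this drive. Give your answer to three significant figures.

Each stage contributes driven/driver: chain 45/154 = 0.29221, gear mesh 57/23 = 2.4783, belt 39/17 = 2.2941.
Overall: 0.29221 × 2.4783 × 2.2941 = 1.6613.

1.66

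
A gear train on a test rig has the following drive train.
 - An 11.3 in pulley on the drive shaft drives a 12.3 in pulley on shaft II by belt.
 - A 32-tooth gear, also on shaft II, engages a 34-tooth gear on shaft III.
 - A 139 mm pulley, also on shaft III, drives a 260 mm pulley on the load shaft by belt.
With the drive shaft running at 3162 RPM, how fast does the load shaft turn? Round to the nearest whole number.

the drive shaft → shaft II (belt, 12.3/11.3): 3162 ÷ 1.0885 = 2904.9 RPM
shaft II → shaft III (gear mesh, 34/32): 2904.9 ÷ 1.0625 = 2734 RPM
shaft III → the load shaft (belt, 260/139): 2734 ÷ 1.8705 = 1461.7 RPM

1462 RPM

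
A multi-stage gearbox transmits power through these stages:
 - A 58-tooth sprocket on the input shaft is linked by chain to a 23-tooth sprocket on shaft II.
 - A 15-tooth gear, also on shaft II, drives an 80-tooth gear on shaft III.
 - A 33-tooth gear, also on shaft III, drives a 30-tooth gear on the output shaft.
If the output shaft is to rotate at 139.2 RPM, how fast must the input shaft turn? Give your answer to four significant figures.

267.6 RPM

Overall ratio R = 0.39655 × 5.3333 × 0.90909 = 1.9227.
Required input speed = output speed × R = 139.2 × 1.9227 = 267.64 RPM.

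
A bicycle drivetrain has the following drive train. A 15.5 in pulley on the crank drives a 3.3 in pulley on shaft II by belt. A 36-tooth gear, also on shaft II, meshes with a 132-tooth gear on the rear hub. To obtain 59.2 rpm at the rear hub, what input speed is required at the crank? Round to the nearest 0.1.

Overall ratio R = 0.2129 × 3.6667 = 0.78065.
Required input speed = output speed × R = 59.2 × 0.78065 = 46.214 rpm.

46.2 rpm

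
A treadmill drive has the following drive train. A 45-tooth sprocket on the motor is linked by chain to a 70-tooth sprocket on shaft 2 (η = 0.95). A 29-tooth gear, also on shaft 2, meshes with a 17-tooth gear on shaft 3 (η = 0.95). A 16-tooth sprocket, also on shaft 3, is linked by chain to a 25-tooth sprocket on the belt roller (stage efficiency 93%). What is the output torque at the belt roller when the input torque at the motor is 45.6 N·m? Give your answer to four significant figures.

54.53 N·m

chain 70/45 = 1.5556 → τ = 45.6·1.5556·0.95 = 67.387 N·m
gear mesh 17/29 = 0.58621 → τ = 67.387·0.58621·0.95 = 37.527 N·m
chain 25/16 = 1.5625 → τ = 37.527·1.5625·0.93 = 54.532 N·m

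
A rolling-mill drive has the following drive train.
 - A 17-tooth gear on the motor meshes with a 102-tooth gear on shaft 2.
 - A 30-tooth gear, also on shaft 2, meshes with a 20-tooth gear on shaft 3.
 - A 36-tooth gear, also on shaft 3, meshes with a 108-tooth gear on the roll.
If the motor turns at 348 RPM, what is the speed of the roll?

29 RPM

gear mesh 102/17 = 6 → 348/6 = 58 RPM
gear mesh 20/30 = 0.66667 → 58/0.66667 = 87 RPM
gear mesh 108/36 = 3 → 87/3 = 29 RPM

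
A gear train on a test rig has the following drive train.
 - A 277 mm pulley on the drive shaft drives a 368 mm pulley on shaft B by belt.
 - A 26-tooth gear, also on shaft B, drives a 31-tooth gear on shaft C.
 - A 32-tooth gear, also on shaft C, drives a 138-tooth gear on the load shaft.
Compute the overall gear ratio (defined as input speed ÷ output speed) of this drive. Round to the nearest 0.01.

Each stage contributes driven/driver: belt 368/277 = 1.3285, gear mesh 31/26 = 1.1923, gear mesh 138/32 = 4.3125.
Overall: 1.3285 × 1.1923 × 4.3125 = 6.831.

6.83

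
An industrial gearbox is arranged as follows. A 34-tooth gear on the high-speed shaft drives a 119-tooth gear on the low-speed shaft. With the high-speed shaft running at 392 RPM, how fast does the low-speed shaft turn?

112 RPM

the high-speed shaft → the low-speed shaft (gear mesh, 119/34): 392 ÷ 3.5 = 112 RPM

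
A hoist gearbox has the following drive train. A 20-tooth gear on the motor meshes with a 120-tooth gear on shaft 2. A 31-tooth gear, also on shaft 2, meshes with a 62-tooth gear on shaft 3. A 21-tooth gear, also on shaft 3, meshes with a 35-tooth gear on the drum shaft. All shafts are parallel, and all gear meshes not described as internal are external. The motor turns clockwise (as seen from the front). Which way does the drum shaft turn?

counterclockwise

the motor → shaft 2: external mesh, 1 reversal → CCW.
shaft 2 → shaft 3: external mesh, 1 reversal → CW.
shaft 3 → the drum shaft: external mesh, 1 reversal → CCW.
3 reversals in total — an odd number — so the drum shaft turns opposite to the motor.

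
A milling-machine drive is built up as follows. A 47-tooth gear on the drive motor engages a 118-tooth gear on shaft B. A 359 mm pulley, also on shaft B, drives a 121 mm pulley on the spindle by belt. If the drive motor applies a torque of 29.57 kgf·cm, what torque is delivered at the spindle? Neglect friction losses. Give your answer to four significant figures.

Gear mesh: ratio = 118/47 = 2.5106; torque at shaft B = 29.57 × 2.5106 = 74.24 kgf·cm.
Belt: ratio = 121/359 = 0.33705; torque at the spindle = 74.24 × 0.33705 = 25.022 kgf·cm.

25.02 kgf·cm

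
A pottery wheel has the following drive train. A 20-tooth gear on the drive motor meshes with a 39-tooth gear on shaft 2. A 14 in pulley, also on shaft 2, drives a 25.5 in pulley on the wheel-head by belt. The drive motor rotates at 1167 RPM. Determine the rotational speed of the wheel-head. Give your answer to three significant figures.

329 RPM

Gear mesh: ratio = 39/20 = 1.95, so shaft 2 turns at 1167 / 1.95 = 598.46 RPM.
Belt: ratio = 25.5/14 = 1.8214, so the wheel-head turns at 598.46 / 1.8214 = 328.57 RPM.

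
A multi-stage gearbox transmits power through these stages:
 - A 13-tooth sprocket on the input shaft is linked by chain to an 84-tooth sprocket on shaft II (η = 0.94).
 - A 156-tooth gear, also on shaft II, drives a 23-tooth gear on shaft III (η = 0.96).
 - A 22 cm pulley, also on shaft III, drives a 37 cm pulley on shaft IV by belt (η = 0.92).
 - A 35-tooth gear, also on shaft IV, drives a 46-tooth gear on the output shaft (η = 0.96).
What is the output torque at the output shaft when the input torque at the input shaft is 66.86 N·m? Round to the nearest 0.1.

112.2 N·m

chain 84/13 = 6.4615 → τ = 66.86·6.4615·0.94 = 406.1 N·m
gear mesh 23/156 = 0.14744 → τ = 406.1·0.14744·0.96 = 57.478 N·m
belt 37/22 = 1.6818 → τ = 57.478·1.6818·0.92 = 88.935 N·m
gear mesh 46/35 = 1.3143 → τ = 88.935·1.3143·0.96 = 112.21 N·m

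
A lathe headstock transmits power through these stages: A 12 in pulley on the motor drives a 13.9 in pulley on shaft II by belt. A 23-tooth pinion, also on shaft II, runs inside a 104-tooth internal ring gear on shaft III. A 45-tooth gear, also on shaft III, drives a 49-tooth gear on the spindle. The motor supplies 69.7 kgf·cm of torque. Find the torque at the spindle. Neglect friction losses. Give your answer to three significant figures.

After the belt (13.9/12): 69.7 × 1.1583 = 80.736 kgf·cm
After the internal gear (104/23): 80.736 × 4.5217 = 365.07 kgf·cm
After the gear mesh (49/45): 365.07 × 1.0889 = 397.52 kgf·cm

398 kgf·cm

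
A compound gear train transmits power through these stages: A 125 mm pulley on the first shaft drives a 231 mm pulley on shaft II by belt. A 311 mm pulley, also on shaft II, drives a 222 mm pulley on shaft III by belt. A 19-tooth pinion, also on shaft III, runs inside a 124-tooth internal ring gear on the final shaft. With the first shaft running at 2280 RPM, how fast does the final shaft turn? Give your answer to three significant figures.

belt 231/125 = 1.848 → 2280/1.848 = 1233.8 RPM
belt 222/311 = 0.71383 → 1233.8/0.71383 = 1728.4 RPM
internal gear 124/19 = 6.5263 → 1728.4/6.5263 = 264.83 RPM

265 RPM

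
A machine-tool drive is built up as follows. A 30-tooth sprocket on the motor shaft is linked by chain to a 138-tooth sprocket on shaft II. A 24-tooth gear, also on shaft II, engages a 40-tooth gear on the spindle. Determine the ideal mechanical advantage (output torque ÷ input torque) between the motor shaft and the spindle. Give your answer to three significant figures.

7.67

Each stage contributes driven/driver: chain 138/30 = 4.6, gear mesh 40/24 = 1.6667.
Overall: 4.6 × 1.6667 = 7.6667.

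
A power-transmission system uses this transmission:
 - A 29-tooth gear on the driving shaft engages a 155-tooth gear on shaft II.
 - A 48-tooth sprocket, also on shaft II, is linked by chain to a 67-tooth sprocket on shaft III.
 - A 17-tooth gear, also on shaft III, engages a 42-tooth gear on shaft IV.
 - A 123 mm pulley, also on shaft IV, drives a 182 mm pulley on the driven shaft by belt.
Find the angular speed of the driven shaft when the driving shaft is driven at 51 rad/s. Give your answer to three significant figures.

gear mesh 155/29 = 5.3448 → 51/5.3448 = 9.5419 rad/s
chain 67/48 = 1.3958 → 9.5419/1.3958 = 6.836 rad/s
gear mesh 42/17 = 2.4706 → 6.836/2.4706 = 2.767 rad/s
belt 182/123 = 1.4797 → 2.767/1.4797 = 1.87 rad/s

1.87 rad/s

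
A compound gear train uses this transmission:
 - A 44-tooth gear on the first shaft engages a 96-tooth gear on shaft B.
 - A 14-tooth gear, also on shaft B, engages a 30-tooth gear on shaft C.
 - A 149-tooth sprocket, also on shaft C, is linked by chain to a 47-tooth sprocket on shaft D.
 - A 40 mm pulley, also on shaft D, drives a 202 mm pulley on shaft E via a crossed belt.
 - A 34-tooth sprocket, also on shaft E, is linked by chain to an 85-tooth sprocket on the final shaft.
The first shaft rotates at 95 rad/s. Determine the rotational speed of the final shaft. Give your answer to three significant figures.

gear mesh 96/44 = 2.1818 → 95/2.1818 = 43.542 rad/s
gear mesh 30/14 = 2.1429 → 43.542/2.1429 = 20.319 rad/s
chain 47/149 = 0.31544 → 20.319/0.31544 = 64.417 rad/s
belt 202/40 = 5.05 → 64.417/5.05 = 12.756 rad/s
chain 85/34 = 2.5 → 12.756/2.5 = 5.1023 rad/s

5.10 rad/s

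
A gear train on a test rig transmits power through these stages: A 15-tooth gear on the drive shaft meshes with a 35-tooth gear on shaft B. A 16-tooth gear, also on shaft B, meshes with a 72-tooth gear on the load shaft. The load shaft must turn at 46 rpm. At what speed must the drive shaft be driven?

483 rpm

Overall ratio R = 2.3333 × 4.5 = 10.5.
Required input speed = output speed × R = 46 × 10.5 = 483 rpm.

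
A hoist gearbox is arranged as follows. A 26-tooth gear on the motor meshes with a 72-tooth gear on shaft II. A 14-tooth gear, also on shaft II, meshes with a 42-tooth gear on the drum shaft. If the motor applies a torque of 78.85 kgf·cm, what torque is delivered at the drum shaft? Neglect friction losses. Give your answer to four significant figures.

Gear mesh: ratio = 72/26 = 2.7692; torque at shaft II = 78.85 × 2.7692 = 218.35 kgf·cm.
Gear mesh: ratio = 42/14 = 3; torque at the drum shaft = 218.35 × 3 = 655.06 kgf·cm.

655.1 kgf·cm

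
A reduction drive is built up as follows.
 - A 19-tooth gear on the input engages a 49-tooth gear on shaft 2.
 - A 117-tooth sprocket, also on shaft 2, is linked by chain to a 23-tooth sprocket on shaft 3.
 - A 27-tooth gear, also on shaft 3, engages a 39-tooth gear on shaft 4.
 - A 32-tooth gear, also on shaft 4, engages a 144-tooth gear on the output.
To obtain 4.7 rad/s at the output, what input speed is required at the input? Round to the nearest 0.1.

15.5 rad/s

Overall ratio R = 2.5789 × 0.19658 × 1.4444 × 4.5 = 3.2953.
Required input speed = output speed × R = 4.7 × 3.2953 = 15.488 rad/s.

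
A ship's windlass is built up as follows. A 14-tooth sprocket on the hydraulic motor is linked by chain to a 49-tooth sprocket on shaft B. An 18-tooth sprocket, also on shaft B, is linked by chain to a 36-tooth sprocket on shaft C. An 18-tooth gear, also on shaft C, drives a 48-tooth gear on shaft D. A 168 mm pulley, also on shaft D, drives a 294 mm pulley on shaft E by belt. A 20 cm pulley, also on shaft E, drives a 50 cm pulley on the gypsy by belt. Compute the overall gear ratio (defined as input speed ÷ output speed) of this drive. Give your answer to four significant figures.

81.67

Each stage contributes driven/driver: chain 49/14 = 3.5, chain 36/18 = 2, gear mesh 48/18 = 2.6667, belt 294/168 = 1.75, belt 50/20 = 2.5.
Overall: 3.5 × 2 × 2.6667 × 1.75 × 2.5 = 81.667.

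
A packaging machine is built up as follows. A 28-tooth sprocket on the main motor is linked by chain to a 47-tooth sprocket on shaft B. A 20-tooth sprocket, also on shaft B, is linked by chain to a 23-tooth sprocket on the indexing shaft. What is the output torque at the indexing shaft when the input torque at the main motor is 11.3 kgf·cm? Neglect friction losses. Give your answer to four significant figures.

After the chain (47/28): 11.3 × 1.6786 = 18.968 kgf·cm
After the chain (23/20): 18.968 × 1.15 = 21.813 kgf·cm

21.81 kgf·cm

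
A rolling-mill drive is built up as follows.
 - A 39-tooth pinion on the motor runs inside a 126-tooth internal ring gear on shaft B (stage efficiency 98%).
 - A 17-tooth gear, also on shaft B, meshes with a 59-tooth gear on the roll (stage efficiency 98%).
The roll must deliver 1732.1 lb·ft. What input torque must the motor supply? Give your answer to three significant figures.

161 lb·ft

Overall ratio R = 3.2308 × 3.4706 = 11.213; overall efficiency η = 0.98 × 0.98 = 0.9604.
Input torque = output torque / (R × η) = 1732.1 / (11.213 × 0.9604) = 160.85 lb·ft.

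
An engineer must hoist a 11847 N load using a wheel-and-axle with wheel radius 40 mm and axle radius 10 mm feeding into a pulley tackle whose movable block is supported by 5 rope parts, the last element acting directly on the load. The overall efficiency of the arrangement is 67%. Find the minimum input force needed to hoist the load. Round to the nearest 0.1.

Wheel-and-axle MA = R/r = 40/10 = 4.
Block-and-tackle MA = number of supporting rope parts = 5.
Combined ideal MA = 4 × 5 = 20.
Actual MA = 20 × 0.67 = 13.4.
Effort = load / actual MA = 11847 / 13.4 = 884.1 N.

884.1 N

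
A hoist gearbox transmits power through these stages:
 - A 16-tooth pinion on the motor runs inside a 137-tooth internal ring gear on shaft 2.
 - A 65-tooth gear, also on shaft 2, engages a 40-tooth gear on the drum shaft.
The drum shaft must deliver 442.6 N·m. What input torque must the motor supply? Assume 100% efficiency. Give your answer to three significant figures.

Overall ratio R = 8.5625 × 0.61538 = 5.2692.
Input torque = output torque / R = 442.6 / 5.2692 = 83.997 N·m.

84.0 N·m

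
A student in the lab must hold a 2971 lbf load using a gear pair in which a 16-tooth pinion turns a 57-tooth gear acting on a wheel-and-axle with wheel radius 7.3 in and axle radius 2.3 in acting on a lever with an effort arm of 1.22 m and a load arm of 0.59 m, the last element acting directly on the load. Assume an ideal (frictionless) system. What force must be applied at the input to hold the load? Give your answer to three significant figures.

Gear pair MA = 57/16 = 3.5625.
Wheel-and-axle MA = R/r = 7.3/2.3 = 3.1739.
Lever MA = effort arm / load arm = 1.22/0.59 = 2.0678.
Combined ideal MA = 3.5625 × 3.1739 × 2.0678 = 23.381.
Effort = load / MA = 2971 / 23.381 = 127.07 lbf.

127 lbf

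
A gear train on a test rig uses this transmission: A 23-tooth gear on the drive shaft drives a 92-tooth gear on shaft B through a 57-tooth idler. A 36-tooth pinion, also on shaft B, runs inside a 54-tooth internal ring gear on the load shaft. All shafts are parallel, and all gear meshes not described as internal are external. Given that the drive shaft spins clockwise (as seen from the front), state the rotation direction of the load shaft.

clockwise

the drive shaft → shaft B: driver → idler → driven is 2 external meshes, 2 reversals → CW.
shaft B → the load shaft: internal mesh, same direction → CW.
2 reversals in total — an even number — so the load shaft turns the same way as the drive shaft.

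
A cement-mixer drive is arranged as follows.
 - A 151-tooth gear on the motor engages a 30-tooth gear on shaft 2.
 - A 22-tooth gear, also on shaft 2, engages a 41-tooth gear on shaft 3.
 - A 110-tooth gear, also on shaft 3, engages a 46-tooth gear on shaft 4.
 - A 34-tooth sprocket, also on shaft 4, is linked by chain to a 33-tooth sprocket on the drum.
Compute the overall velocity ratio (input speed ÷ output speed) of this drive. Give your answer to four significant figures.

0.1503

Each stage contributes driven/driver: gear mesh 30/151 = 0.19868, gear mesh 41/22 = 1.8636, gear mesh 46/110 = 0.41818, chain 33/34 = 0.97059.
Overall: 0.19868 × 1.8636 × 0.41818 × 0.97059 = 0.15028.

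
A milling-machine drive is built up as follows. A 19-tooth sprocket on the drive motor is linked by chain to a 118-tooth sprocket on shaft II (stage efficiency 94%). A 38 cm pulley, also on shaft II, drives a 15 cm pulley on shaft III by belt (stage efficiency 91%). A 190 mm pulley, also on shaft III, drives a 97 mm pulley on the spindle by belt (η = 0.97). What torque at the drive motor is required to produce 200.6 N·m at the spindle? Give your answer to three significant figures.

Overall ratio R = 6.2105 × 0.39474 × 0.51053 = 1.2516; overall efficiency η = 0.94 × 0.91 × 0.97 = 0.8297.
Input torque = output torque / (R × η) = 200.6 / (1.2516 × 0.8297) = 193.17 N·m.

193 N·m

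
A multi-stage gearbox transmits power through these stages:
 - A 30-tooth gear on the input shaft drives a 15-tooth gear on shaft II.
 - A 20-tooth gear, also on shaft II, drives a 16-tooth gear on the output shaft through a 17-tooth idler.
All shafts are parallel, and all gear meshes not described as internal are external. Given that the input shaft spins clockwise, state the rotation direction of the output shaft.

anticlockwise

the input shaft → shaft II: external mesh, 1 reversal → CCW.
shaft II → the output shaft: driver → idler → driven is 2 external meshes, 2 reversals → CCW.
3 reversals in total — an odd number — so the output shaft turns opposite to the input shaft.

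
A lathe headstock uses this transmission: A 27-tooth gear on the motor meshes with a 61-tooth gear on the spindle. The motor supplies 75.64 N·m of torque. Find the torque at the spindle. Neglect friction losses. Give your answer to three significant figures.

171 N·m

Gear mesh: ratio = 61/27 = 2.2593; torque at the spindle = 75.64 × 2.2593 = 170.89 N·m.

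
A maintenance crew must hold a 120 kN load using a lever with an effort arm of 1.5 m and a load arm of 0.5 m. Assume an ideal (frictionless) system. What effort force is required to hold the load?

40 kN

Lever MA = effort arm / load arm = 1.5/0.5 = 3.
Effort = load / MA = 120 / 3 = 40 kN.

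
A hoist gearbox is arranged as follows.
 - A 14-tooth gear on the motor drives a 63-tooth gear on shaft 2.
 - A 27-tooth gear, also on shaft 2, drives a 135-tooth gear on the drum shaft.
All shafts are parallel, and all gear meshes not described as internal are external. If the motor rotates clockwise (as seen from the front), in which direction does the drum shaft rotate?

clockwise

the motor → shaft 2: external mesh, 1 reversal → CCW.
shaft 2 → the drum shaft: external mesh, 1 reversal → CW.
2 reversals in total — an even number — so the drum shaft turns the same way as the motor.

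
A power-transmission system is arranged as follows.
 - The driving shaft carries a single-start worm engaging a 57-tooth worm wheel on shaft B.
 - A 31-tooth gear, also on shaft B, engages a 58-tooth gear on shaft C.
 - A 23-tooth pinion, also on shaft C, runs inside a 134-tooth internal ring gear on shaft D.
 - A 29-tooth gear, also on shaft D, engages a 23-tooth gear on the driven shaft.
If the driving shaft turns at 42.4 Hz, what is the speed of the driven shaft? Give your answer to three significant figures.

the driving shaft → shaft B (worm, 57/1): 42.4 ÷ 57 = 0.74386 Hz
shaft B → shaft C (gear mesh, 58/31): 0.74386 ÷ 1.871 = 0.39758 Hz
shaft C → shaft D (internal gear, 134/23): 0.39758 ÷ 5.8261 = 0.068241 Hz
shaft D → the driven shaft (gear mesh, 23/29): 0.068241 ÷ 0.7931 = 0.086043 Hz

0.0860 Hz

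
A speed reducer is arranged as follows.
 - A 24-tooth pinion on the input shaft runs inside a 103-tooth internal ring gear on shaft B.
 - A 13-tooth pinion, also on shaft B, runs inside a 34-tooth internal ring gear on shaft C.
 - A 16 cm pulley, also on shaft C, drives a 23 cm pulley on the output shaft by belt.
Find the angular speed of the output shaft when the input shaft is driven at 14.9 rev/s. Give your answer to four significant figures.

0.9235 rev/s

Internal gear: ratio = 103/24 = 4.2917, so shaft B turns at 14.9 / 4.2917 = 3.4718 rev/s.
Internal gear: ratio = 34/13 = 2.6154, so shaft C turns at 3.4718 / 2.6154 = 1.3275 rev/s.
Belt: ratio = 23/16 = 1.4375, so the output shaft turns at 1.3275 / 1.4375 = 0.92346 rev/s.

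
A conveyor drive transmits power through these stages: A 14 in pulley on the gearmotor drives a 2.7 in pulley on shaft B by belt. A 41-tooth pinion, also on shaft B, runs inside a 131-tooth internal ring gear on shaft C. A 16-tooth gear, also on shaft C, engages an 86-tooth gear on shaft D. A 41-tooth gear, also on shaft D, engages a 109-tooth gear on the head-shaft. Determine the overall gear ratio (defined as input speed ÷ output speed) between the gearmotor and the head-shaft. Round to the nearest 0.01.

8.81

Each stage contributes driven/driver: belt 2.7/14 = 0.19286, internal gear 131/41 = 3.1951, gear mesh 86/16 = 5.375, gear mesh 109/41 = 2.6585.
Overall: 0.19286 × 3.1951 × 5.375 × 2.6585 = 8.8053.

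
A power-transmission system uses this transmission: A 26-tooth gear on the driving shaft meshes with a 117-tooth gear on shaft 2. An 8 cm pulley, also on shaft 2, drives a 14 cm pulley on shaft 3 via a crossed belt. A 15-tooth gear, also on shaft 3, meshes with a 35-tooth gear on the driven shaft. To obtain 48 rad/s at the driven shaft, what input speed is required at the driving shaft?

882 rad/s

Overall ratio R = 4.5 × 1.75 × 2.3333 = 18.375.
Required input speed = output speed × R = 48 × 18.375 = 882 rad/s.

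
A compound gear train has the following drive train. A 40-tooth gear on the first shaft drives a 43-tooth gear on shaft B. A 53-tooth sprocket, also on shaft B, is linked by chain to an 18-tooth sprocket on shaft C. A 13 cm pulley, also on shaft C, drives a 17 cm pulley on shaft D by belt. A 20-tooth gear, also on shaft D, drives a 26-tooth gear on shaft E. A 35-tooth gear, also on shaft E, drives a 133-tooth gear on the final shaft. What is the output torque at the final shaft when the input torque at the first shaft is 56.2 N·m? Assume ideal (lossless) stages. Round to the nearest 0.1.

132.5 N·m

After the gear mesh (43/40): 56.2 × 1.075 = 60.415 N·m
After the chain (18/53): 60.415 × 0.33962 = 20.518 N·m
After the belt (17/13): 20.518 × 1.3077 = 26.832 N·m
After the gear mesh (26/20): 26.832 × 1.3 = 34.881 N·m
After the gear mesh (133/35): 34.881 × 3.8 = 132.55 N·m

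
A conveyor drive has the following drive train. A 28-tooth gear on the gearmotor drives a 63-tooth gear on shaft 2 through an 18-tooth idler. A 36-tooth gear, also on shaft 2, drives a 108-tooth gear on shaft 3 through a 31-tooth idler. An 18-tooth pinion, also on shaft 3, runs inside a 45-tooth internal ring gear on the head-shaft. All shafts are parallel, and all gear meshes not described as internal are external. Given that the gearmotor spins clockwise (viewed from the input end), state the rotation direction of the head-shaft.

the gearmotor → shaft 2: driver → idler → driven is 2 external meshes, 2 reversals → CW.
shaft 2 → shaft 3: driver → idler → driven is 2 external meshes, 2 reversals → CW.
shaft 3 → the head-shaft: internal mesh, same direction → CW.
4 reversals in total — an even number — so the head-shaft turns the same way as the gearmotor.

clockwise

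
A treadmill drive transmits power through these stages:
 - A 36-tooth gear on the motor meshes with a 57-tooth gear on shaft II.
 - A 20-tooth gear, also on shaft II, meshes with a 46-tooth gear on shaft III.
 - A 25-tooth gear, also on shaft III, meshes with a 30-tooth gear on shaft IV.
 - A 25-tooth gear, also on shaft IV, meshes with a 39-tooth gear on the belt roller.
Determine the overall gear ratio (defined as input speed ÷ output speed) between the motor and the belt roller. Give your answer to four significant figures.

6.817

Each stage contributes driven/driver: gear mesh 57/36 = 1.5833, gear mesh 46/20 = 2.3, gear mesh 30/25 = 1.2, gear mesh 39/25 = 1.56.
Overall: 1.5833 × 2.3 × 1.2 × 1.56 = 6.8172.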